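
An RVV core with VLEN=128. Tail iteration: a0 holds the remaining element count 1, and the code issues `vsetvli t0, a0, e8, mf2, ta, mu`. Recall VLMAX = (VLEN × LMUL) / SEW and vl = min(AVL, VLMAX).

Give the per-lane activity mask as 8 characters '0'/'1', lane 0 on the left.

predicate = 10000000

VLMAX = (128 × 1/2) / 8 = 8 lanes
vl ← min(1, 8) = 1
bits (lane 0 leftmost): 10000000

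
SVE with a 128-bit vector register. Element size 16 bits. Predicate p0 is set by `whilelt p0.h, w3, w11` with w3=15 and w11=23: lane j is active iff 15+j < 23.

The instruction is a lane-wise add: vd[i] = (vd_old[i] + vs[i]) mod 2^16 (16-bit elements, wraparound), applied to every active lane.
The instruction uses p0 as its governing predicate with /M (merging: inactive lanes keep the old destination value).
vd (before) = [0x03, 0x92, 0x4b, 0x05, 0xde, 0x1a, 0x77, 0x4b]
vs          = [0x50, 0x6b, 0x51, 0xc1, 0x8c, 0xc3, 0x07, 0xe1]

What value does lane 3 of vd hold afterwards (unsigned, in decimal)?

128-bit reg / 16-bit elem → 8 lanes
p0[j] = (15+j < 23); true for j=0..7 → 8 lanes set
vd[0] add(0x03,0x50) -> 0x53
vd[1] add(0x92,0x6b) -> 0xfd
vd[2] add(0x4b,0x51) -> 0x9c
vd[3] add(0x05,0xc1) -> 0xc6
vd[4] add(0xde,0x8c) -> 0x16a
vd[5] add(0x1a,0xc3) -> 0xdd
vd[6] add(0x77,0x07) -> 0x7e
vd[7] add(0x4b,0xe1) -> 0x12c

vd[3] = 198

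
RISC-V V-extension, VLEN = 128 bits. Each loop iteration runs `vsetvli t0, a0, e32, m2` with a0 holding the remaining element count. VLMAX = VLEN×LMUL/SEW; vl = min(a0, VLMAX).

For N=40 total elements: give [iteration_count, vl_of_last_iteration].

VLMAX = (128 × 2) / 32 = 8 lanes
40 elements at 8/iter → 5 passes, remainder 8 on the last

[iterations, last_vl] = [5, 8]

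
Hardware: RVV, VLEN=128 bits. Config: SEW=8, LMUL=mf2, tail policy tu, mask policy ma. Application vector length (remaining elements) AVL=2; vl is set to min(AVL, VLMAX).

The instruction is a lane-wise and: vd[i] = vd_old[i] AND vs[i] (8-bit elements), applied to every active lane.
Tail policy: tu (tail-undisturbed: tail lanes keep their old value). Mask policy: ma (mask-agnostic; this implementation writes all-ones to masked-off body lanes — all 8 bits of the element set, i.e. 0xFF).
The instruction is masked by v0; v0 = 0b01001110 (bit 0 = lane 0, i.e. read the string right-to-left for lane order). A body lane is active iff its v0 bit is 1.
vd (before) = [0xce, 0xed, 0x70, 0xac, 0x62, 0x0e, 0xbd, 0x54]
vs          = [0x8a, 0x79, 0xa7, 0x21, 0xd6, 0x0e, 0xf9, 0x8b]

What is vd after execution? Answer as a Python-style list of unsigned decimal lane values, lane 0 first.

vd = [255, 105, 112, 172, 98, 14, 189, 84]

lanes per group: 128·1/2/8 = 8
vl = min(AVL, VLMAX) = min(2, 8) = 2
lane  0: mask-off/ones ⇒ 0xff
lane  1: and(0xed,0x79) ⇒ 0x69
lane  2: tail/keep ⇒ 0x70
lane  3: tail/keep ⇒ 0xac
lane  4: tail/keep ⇒ 0x62
lane  5: tail/keep ⇒ 0x0e
lane  6: tail/keep ⇒ 0xbd
lane  7: tail/keep ⇒ 0x54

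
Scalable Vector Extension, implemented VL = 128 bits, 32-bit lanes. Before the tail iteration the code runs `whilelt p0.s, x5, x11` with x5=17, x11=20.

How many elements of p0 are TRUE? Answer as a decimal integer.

register lanes = 128/32 = 4
active while 17+j < 20, i.e. j ∈ [0,3) capped at 4 ⇒ 3

vl = 3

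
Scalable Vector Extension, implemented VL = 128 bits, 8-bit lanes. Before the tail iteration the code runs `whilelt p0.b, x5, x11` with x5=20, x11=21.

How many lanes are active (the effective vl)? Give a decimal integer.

128-bit reg / 8-bit elem → 16 lanes
whilelt: lane j active iff 20+j < 21 → j < 1 → 1 active

vl = 1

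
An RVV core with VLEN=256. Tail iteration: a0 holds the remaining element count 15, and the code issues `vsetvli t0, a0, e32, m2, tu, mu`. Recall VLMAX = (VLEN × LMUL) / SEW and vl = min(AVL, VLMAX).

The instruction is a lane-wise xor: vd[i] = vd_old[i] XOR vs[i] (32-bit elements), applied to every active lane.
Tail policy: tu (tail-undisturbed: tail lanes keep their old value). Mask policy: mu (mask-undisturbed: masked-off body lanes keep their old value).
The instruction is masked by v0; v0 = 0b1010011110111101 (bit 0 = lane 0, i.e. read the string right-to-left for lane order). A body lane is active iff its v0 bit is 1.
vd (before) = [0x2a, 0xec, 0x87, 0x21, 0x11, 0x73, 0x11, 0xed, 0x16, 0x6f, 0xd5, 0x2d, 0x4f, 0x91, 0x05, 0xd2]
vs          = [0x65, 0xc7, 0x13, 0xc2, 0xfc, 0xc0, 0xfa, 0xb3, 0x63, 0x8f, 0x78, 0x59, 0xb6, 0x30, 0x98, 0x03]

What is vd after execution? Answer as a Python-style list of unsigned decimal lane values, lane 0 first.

vd = [79, 236, 148, 227, 237, 179, 17, 94, 117, 224, 173, 45, 79, 161, 5, 210]

lanes per group: 256·2/32 = 16
AVL=15 ≤ VLMAX=16, so vl = 15
vd[0] xor(0x2a,0x65) -> 0x4f
vd[1] mask-off/keep -> 0xec
vd[2] xor(0x87,0x13) -> 0x94
vd[3] xor(0x21,0xc2) -> 0xe3
vd[4] xor(0x11,0xfc) -> 0xed
vd[5] xor(0x73,0xc0) -> 0xb3
vd[6] mask-off/keep -> 0x11
vd[7] xor(0xed,0xb3) -> 0x5e
vd[8] xor(0x16,0x63) -> 0x75
vd[9] xor(0x6f,0x8f) -> 0xe0
vd[10] xor(0xd5,0x78) -> 0xad
vd[11] mask-off/keep -> 0x2d
vd[12] mask-off/keep -> 0x4f
vd[13] xor(0x91,0x30) -> 0xa1
vd[14] mask-off/keep -> 0x05
vd[15] tail/keep -> 0xd2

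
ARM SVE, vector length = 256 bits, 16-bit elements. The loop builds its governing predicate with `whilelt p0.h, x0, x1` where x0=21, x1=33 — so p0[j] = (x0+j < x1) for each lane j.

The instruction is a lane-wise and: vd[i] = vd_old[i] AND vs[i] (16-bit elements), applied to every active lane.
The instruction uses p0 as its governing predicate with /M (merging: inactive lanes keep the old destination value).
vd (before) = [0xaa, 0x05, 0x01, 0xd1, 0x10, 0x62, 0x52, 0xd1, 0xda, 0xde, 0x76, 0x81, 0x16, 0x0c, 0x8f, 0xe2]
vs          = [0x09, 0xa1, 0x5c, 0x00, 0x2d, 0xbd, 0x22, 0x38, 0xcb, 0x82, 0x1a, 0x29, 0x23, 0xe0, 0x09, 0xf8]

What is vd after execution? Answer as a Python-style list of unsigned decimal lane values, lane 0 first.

lane count: 256 div 16 = 16
whilelt: lane j active iff 21+j < 33 → j < 12 → 12 active
vd[0] and(0xaa,0x09) -> 0x08
vd[1] and(0x05,0xa1) -> 0x01
vd[2] and(0x01,0x5c) -> 0x00
vd[3] and(0xd1,0x00) -> 0x00
vd[4] and(0x10,0x2d) -> 0x00
vd[5] and(0x62,0xbd) -> 0x20
vd[6] and(0x52,0x22) -> 0x02
vd[7] and(0xd1,0x38) -> 0x10
vd[8] and(0xda,0xcb) -> 0xca
vd[9] and(0xde,0x82) -> 0x82
vd[10] and(0x76,0x1a) -> 0x12
vd[11] and(0x81,0x29) -> 0x01
vd[12] tail/keep -> 0x16
vd[13] tail/keep -> 0x0c
vd[14] tail/keep -> 0x8f
vd[15] tail/keep -> 0xe2

vd = [8, 1, 0, 0, 0, 32, 2, 16, 202, 130, 18, 1, 22, 12, 143, 226]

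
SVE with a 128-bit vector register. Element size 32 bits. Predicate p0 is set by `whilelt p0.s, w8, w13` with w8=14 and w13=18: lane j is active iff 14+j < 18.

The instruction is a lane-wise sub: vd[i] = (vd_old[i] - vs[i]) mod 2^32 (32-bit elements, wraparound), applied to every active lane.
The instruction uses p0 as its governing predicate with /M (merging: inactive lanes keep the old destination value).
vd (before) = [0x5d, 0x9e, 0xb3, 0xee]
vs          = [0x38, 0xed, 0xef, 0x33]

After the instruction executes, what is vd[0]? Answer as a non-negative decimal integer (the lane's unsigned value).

128-bit reg / 32-bit elem → 4 lanes
whilelt: lane j active iff 14+j < 18 → j < 4 → 4 active
  i=0: sub(0x5d,0x38) → 37
  i=1: sub(0x9e,0xed) → 4294967217
  i=2: sub(0xb3,0xef) → 4294967236
  i=3: sub(0xee,0x33) → 187

vd[0] = 37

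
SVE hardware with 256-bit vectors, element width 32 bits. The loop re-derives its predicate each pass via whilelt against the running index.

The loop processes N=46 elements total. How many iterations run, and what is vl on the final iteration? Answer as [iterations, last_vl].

[iterations, last_vl] = [6, 6]

lane count: 256 div 32 = 8
N=46: ⌈46/8⌉ = 6 iters; last vl = 46 − 5×8 = 6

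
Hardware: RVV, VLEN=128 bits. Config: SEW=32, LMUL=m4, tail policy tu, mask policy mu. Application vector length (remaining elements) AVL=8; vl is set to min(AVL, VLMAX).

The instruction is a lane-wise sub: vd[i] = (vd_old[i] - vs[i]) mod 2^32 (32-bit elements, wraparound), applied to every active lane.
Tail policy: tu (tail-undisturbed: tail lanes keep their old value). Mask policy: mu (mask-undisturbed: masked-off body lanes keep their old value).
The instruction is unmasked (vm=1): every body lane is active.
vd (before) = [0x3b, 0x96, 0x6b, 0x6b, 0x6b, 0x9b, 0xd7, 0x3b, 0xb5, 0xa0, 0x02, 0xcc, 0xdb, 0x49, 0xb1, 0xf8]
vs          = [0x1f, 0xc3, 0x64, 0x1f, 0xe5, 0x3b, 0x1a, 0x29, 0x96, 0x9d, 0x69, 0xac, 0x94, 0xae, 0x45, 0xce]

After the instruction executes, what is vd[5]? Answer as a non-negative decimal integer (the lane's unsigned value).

VLMAX = (128 × 4) / 32 = 16 lanes
vl ← min(8, 16) = 8
  i=0: sub(0x3b,0x1f) → 28
  i=1: sub(0x96,0xc3) → 4294967251
  i=2: sub(0x6b,0x64) → 7
  i=3: sub(0x6b,0x1f) → 76
  i=4: sub(0x6b,0xe5) → 4294967174
  i=5: sub(0x9b,0x3b) → 96
  i=6: sub(0xd7,0x1a) → 189
  i=7: sub(0x3b,0x29) → 18
  i=8: tail/keep → 181
  i=9: tail/keep → 160
  i=10: tail/keep → 2
  i=11: tail/keep → 204
  i=12: tail/keep → 219
  i=13: tail/keep → 73
  i=14: tail/keep → 177
  i=15: tail/keep → 248

vd[5] = 96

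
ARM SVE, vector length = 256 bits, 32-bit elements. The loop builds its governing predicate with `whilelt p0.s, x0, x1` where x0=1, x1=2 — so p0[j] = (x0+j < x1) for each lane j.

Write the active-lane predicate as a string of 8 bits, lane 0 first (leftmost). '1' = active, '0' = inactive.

predicate = 10000000

256-bit reg / 32-bit elem → 8 lanes
active while 1+j < 2, i.e. j ∈ [0,1) capped at 8 ⇒ 1
bits (lane 0 leftmost): 10000000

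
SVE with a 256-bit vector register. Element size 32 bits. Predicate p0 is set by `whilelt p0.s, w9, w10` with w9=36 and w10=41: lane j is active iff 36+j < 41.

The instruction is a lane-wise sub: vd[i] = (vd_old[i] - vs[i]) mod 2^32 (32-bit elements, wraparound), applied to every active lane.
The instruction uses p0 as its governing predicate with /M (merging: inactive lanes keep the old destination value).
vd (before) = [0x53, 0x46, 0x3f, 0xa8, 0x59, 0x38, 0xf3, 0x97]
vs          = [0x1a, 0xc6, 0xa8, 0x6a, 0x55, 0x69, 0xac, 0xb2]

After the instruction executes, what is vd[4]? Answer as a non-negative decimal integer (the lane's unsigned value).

vd[4] = 4

register lanes = 256/32 = 8
active while 36+j < 41, i.e. j ∈ [0,5) capped at 8 ⇒ 5
[0] sub(0x53,0x1a) = 0x39
[1] sub(0x46,0xc6) = 0xffffff80
[2] sub(0x3f,0xa8) = 0xffffff97
[3] sub(0xa8,0x6a) = 0x3e
[4] sub(0x59,0x55) = 0x04
[5] tail/keep = 0x38
[6] tail/keep = 0xf3
[7] tail/keep = 0x97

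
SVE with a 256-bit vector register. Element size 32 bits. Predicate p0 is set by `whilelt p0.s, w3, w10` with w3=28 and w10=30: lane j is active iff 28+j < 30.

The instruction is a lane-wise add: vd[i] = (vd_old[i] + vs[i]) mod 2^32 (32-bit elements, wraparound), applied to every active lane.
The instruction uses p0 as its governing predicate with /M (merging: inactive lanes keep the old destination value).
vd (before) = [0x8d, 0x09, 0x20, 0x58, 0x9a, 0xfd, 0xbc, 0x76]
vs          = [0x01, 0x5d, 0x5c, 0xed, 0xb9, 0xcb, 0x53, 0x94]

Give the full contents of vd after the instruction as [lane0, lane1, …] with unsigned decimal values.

vd = [142, 102, 32, 88, 154, 253, 188, 118]

lane count: 256 div 32 = 8
whilelt: lane j active iff 28+j < 30 → j < 2 → 2 active
  i=0: add(0x8d,0x01) → 142
  i=1: add(0x09,0x5d) → 102
  i=2: tail/keep → 32
  i=3: tail/keep → 88
  i=4: tail/keep → 154
  i=5: tail/keep → 253
  i=6: tail/keep → 188
  i=7: tail/keep → 118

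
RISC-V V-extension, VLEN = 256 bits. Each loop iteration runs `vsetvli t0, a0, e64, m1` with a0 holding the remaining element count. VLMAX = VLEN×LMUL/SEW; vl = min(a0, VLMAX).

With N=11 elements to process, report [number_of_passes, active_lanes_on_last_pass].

VLMAX = VLEN×LMUL/SEW = 256×1/64 = 4
11 elements at 4/iter → 3 passes, remainder 3 on the last

[iterations, last_vl] = [3, 3]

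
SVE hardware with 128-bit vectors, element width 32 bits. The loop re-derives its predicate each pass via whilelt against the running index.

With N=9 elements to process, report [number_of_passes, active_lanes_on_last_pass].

[iterations, last_vl] = [3, 1]

128-bit reg / 32-bit elem → 4 lanes
9 elements at 4/iter → 3 passes, remainder 1 on the last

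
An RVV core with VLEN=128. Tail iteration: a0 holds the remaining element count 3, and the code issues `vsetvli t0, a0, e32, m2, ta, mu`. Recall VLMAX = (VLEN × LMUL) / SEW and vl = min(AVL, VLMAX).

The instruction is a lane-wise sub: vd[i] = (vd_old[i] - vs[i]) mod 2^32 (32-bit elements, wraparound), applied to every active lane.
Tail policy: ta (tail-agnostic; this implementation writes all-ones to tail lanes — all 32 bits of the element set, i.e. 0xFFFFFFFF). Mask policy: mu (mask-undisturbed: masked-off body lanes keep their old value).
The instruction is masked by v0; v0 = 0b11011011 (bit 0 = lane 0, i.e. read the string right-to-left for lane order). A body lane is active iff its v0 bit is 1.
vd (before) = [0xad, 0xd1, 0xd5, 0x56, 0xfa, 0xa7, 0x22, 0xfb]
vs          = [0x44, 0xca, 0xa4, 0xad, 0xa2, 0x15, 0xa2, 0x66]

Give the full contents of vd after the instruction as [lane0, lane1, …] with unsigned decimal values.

vd = [105, 7, 213, 4294967295, 4294967295, 4294967295, 4294967295, 4294967295]

VLMAX = VLEN×LMUL/SEW = 128×2/32 = 8
vl ← min(3, 8) = 3
lane  0: sub(0xad,0x44) ⇒ 0x69
lane  1: sub(0xd1,0xca) ⇒ 0x07
lane  2: mask-off/keep ⇒ 0xd5
lane  3: tail/ones ⇒ 0xffffffff
lane  4: tail/ones ⇒ 0xffffffff
lane  5: tail/ones ⇒ 0xffffffff
lane  6: tail/ones ⇒ 0xffffffff
lane  7: tail/ones ⇒ 0xffffffff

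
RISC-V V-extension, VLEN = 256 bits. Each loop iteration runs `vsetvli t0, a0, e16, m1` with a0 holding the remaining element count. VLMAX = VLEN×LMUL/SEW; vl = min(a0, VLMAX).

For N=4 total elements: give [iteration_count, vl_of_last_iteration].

VLMAX = VLEN×LMUL/SEW = 256×1/16 = 16
4 elements at 16/iter → 1 passes, remainder 4 on the last

[iterations, last_vl] = [1, 4]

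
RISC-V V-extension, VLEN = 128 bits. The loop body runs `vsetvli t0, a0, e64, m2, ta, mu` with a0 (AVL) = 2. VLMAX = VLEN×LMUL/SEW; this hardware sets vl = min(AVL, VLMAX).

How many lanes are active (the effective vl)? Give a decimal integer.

vl = 2

VLMAX = VLEN×LMUL/SEW = 128×2/64 = 4
AVL=2 ≤ VLMAX=4, so vl = 2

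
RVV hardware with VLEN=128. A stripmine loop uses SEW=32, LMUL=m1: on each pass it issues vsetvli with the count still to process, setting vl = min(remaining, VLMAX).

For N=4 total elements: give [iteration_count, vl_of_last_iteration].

[iterations, last_vl] = [1, 4]

VLMAX = (128 × 1) / 32 = 4 lanes
4 elements at 4/iter → 1 passes, remainder 4 on the last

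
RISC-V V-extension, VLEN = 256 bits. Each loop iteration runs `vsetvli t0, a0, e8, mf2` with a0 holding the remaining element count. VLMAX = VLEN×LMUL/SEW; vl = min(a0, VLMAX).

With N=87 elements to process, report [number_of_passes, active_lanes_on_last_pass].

[iterations, last_vl] = [6, 7]

VLMAX = (256 × 1/2) / 8 = 16 lanes
87 elements at 16/iter → 6 passes, remainder 7 on the last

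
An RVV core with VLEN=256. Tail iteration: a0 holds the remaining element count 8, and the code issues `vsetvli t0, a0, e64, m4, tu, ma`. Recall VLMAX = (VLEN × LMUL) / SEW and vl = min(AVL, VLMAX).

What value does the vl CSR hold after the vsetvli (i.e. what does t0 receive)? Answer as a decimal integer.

vl = 8

lanes per group: 256·4/64 = 16
vl ← min(8, 16) = 8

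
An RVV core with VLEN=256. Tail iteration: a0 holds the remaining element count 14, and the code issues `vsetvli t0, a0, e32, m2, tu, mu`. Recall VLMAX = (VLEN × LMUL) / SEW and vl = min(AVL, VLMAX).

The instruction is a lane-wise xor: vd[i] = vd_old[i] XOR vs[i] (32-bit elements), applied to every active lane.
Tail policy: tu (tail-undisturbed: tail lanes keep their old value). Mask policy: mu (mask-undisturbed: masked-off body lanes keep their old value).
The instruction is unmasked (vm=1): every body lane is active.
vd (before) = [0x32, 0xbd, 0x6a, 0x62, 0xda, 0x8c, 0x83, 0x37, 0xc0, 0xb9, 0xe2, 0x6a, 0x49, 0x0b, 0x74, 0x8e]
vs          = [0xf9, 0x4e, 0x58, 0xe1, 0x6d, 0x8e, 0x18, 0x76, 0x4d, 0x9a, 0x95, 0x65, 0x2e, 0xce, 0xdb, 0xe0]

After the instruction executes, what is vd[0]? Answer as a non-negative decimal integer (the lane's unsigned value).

vd[0] = 203

lanes per group: 256·2/32 = 16
vl ← min(14, 16) = 14
vd[0] xor(0x32,0xf9) -> 0xcb
vd[1] xor(0xbd,0x4e) -> 0xf3
vd[2] xor(0x6a,0x58) -> 0x32
vd[3] xor(0x62,0xe1) -> 0x83
vd[4] xor(0xda,0x6d) -> 0xb7
vd[5] xor(0x8c,0x8e) -> 0x02
vd[6] xor(0x83,0x18) -> 0x9b
vd[7] xor(0x37,0x76) -> 0x41
vd[8] xor(0xc0,0x4d) -> 0x8d
vd[9] xor(0xb9,0x9a) -> 0x23
vd[10] xor(0xe2,0x95) -> 0x77
vd[11] xor(0x6a,0x65) -> 0x0f
vd[12] xor(0x49,0x2e) -> 0x67
vd[13] xor(0x0b,0xce) -> 0xc5
vd[14] tail/keep -> 0x74
vd[15] tail/keep -> 0x8e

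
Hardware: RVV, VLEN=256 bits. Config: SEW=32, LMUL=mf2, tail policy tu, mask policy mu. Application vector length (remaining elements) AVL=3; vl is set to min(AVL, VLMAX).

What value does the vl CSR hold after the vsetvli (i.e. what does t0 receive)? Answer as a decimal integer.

VLMAX = VLEN×LMUL/SEW = 256×1/2/32 = 4
vl ← min(3, 4) = 3

vl = 3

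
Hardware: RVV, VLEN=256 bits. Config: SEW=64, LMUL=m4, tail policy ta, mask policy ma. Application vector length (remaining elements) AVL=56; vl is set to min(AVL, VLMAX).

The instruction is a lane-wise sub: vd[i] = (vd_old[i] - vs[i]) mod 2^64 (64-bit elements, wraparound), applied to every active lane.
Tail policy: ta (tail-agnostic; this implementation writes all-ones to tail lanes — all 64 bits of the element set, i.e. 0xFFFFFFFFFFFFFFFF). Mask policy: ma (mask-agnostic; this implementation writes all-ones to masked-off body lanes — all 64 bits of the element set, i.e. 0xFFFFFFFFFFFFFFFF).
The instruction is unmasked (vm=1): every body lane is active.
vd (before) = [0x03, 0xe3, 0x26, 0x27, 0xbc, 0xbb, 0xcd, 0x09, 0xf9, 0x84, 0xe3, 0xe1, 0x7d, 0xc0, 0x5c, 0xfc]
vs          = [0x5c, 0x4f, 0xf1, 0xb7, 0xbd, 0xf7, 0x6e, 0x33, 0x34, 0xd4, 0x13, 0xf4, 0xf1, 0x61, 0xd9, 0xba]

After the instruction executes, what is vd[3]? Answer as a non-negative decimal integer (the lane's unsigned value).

vd[3] = 18446744073709551472

VLMAX = VLEN×LMUL/SEW = 256×4/64 = 16
vl ← min(56, 16) = 16
[0] sub(0x03,0x5c) = 0xffffffffffffffa7
[1] sub(0xe3,0x4f) = 0x94
[2] sub(0x26,0xf1) = 0xffffffffffffff35
[3] sub(0x27,0xb7) = 0xffffffffffffff70
[4] sub(0xbc,0xbd) = 0xffffffffffffffff
[5] sub(0xbb,0xf7) = 0xffffffffffffffc4
[6] sub(0xcd,0x6e) = 0x5f
[7] sub(0x09,0x33) = 0xffffffffffffffd6
[8] sub(0xf9,0x34) = 0xc5
[9] sub(0x84,0xd4) = 0xffffffffffffffb0
[10] sub(0xe3,0x13) = 0xd0
[11] sub(0xe1,0xf4) = 0xffffffffffffffed
[12] sub(0x7d,0xf1) = 0xffffffffffffff8c
[13] sub(0xc0,0x61) = 0x5f
[14] sub(0x5c,0xd9) = 0xffffffffffffff83
[15] sub(0xfc,0xba) = 0x42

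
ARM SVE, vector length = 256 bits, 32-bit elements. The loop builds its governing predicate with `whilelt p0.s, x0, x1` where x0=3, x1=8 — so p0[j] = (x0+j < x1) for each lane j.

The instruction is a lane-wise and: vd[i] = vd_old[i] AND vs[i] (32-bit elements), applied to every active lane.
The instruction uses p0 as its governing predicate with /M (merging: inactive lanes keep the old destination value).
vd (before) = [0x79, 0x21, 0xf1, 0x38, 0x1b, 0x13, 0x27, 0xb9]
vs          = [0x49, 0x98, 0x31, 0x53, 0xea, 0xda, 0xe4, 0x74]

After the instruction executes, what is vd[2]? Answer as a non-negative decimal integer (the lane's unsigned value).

lane count: 256 div 32 = 8
p0[j] = (3+j < 8); true for j=0..4 → 5 lanes set
  i=0: and(0x79,0x49) → 73
  i=1: and(0x21,0x98) → 0
  i=2: and(0xf1,0x31) → 49
  i=3: and(0x38,0x53) → 16
  i=4: and(0x1b,0xea) → 10
  i=5: tail/keep → 19
  i=6: tail/keep → 39
  i=7: tail/keep → 185

vd[2] = 49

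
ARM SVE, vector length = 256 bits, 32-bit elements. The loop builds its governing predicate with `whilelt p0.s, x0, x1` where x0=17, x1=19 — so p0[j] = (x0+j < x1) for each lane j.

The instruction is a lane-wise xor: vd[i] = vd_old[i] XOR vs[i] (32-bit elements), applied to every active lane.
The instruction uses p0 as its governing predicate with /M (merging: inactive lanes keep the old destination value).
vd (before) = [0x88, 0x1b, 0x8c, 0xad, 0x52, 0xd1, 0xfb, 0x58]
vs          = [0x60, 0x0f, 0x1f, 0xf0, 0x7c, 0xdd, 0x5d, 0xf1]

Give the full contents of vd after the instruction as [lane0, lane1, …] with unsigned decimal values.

256-bit reg / 32-bit elem → 8 lanes
p0[j] = (17+j < 19); true for j=0..1 → 2 lanes set
vd[0] xor(0x88,0x60) -> 0xe8
vd[1] xor(0x1b,0x0f) -> 0x14
vd[2] tail/keep -> 0x8c
vd[3] tail/keep -> 0xad
vd[4] tail/keep -> 0x52
vd[5] tail/keep -> 0xd1
vd[6] tail/keep -> 0xfb
vd[7] tail/keep -> 0x58

vd = [232, 20, 140, 173, 82, 209, 251, 88]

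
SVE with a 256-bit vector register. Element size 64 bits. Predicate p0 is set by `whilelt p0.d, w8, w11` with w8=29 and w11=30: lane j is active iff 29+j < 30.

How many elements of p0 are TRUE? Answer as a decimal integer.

vl = 1

register lanes = 256/64 = 4
whilelt: lane j active iff 29+j < 30 → j < 1 → 1 active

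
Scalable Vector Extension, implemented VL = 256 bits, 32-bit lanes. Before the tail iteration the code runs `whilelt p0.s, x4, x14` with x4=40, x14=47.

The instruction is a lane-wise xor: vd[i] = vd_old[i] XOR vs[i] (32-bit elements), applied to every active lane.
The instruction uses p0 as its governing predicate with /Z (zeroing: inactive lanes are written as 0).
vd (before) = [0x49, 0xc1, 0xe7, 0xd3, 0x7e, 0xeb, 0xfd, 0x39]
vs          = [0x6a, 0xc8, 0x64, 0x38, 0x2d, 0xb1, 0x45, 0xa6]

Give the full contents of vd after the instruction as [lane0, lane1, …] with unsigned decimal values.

vd = [35, 9, 131, 235, 83, 90, 184, 0]

register lanes = 256/32 = 8
p0[j] = (40+j < 47); true for j=0..6 → 7 lanes set
vd[0] xor(0x49,0x6a) -> 0x23
vd[1] xor(0xc1,0xc8) -> 0x09
vd[2] xor(0xe7,0x64) -> 0x83
vd[3] xor(0xd3,0x38) -> 0xeb
vd[4] xor(0x7e,0x2d) -> 0x53
vd[5] xor(0xeb,0xb1) -> 0x5a
vd[6] xor(0xfd,0x45) -> 0xb8
vd[7] tail/zero -> 0x00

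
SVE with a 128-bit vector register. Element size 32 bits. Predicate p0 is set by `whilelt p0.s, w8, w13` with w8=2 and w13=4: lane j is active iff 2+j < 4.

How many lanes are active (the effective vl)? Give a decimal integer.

vl = 2

128-bit reg / 32-bit elem → 4 lanes
active while 2+j < 4, i.e. j ∈ [0,2) capped at 4 ⇒ 2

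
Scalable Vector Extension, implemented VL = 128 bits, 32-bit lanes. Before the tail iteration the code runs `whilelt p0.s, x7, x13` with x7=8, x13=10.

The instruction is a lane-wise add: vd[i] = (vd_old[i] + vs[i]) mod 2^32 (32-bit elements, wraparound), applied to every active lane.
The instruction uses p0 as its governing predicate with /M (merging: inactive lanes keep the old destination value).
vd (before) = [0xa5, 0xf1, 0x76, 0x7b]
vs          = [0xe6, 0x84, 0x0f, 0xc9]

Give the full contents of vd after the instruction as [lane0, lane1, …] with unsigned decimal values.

register lanes = 128/32 = 4
p0[j] = (8+j < 10); true for j=0..1 → 2 lanes set
[0] add(0xa5,0xe6) = 0x18b
[1] add(0xf1,0x84) = 0x175
[2] tail/keep = 0x76
[3] tail/keep = 0x7b

vd = [395, 373, 118, 123]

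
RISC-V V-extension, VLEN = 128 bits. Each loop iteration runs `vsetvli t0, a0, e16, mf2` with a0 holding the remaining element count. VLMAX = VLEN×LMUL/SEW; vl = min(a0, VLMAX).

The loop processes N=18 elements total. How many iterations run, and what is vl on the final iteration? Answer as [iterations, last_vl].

[iterations, last_vl] = [5, 2]

VLMAX = VLEN×LMUL/SEW = 128×1/2/16 = 4
18 elements at 4/iter → 5 passes, remainder 2 on the last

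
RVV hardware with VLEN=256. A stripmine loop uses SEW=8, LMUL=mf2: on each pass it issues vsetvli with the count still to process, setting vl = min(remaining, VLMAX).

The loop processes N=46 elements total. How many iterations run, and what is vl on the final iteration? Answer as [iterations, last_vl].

[iterations, last_vl] = [3, 14]

VLMAX = (256 × 1/2) / 8 = 16 lanes
iterations = ceil(46/16) = 3; final-pass vl = 14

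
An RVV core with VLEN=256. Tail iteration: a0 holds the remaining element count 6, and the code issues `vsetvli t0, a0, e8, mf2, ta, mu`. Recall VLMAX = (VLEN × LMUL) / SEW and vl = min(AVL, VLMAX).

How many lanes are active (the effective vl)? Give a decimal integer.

vl = 6

VLMAX = VLEN×LMUL/SEW = 256×1/2/8 = 16
AVL=6 ≤ VLMAX=16, so vl = 6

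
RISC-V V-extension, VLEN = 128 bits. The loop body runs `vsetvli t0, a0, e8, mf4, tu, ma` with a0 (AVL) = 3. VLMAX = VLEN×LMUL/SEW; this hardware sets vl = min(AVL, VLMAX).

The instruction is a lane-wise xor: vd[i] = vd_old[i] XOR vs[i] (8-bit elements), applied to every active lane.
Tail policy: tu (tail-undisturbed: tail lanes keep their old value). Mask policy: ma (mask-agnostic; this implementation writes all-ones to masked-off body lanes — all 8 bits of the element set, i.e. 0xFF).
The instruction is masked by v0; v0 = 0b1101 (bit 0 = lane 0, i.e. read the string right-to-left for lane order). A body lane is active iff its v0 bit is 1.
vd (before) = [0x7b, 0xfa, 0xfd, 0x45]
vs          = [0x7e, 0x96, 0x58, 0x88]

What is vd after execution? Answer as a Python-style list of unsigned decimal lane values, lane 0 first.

vd = [5, 255, 165, 69]

VLMAX = VLEN×LMUL/SEW = 128×1/4/8 = 4
AVL=3 ≤ VLMAX=4, so vl = 3
lane  0: xor(0x7b,0x7e) ⇒ 0x05
lane  1: mask-off/ones ⇒ 0xff
lane  2: xor(0xfd,0x58) ⇒ 0xa5
lane  3: tail/keep ⇒ 0x45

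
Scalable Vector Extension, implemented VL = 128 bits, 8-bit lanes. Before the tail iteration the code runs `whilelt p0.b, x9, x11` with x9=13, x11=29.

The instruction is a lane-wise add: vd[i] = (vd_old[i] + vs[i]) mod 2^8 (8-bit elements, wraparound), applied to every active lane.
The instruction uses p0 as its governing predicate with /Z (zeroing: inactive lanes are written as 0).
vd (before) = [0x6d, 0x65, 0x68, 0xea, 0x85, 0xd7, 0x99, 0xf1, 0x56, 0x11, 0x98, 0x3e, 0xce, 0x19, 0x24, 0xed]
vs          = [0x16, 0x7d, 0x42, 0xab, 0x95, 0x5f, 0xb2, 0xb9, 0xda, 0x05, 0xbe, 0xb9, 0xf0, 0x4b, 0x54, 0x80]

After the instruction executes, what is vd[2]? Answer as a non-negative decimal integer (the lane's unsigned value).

register lanes = 128/8 = 16
active while 13+j < 29, i.e. j ∈ [0,16) capped at 16 ⇒ 16
[0] add(0x6d,0x16) = 0x83
[1] add(0x65,0x7d) = 0xe2
[2] add(0x68,0x42) = 0xaa
[3] add(0xea,0xab) = 0x95
[4] add(0x85,0x95) = 0x1a
[5] add(0xd7,0x5f) = 0x36
[6] add(0x99,0xb2) = 0x4b
[7] add(0xf1,0xb9) = 0xaa
[8] add(0x56,0xda) = 0x30
[9] add(0x11,0x05) = 0x16
[10] add(0x98,0xbe) = 0x56
[11] add(0x3e,0xb9) = 0xf7
[12] add(0xce,0xf0) = 0xbe
[13] add(0x19,0x4b) = 0x64
[14] add(0x24,0x54) = 0x78
[15] add(0xed,0x80) = 0x6d

vd[2] = 170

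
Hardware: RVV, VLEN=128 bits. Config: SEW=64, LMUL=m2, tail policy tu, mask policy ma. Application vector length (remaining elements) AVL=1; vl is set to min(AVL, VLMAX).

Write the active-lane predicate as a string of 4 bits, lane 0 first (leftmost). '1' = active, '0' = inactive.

predicate = 1000

lanes per group: 128·2/64 = 4
AVL=1 ≤ VLMAX=4, so vl = 1
bits (lane 0 leftmost): 1000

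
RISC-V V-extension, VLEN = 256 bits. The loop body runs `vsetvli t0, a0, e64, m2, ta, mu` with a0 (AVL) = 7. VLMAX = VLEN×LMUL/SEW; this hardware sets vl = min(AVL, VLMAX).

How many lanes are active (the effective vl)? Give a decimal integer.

lanes per group: 256·2/64 = 8
vl ← min(7, 8) = 7

vl = 7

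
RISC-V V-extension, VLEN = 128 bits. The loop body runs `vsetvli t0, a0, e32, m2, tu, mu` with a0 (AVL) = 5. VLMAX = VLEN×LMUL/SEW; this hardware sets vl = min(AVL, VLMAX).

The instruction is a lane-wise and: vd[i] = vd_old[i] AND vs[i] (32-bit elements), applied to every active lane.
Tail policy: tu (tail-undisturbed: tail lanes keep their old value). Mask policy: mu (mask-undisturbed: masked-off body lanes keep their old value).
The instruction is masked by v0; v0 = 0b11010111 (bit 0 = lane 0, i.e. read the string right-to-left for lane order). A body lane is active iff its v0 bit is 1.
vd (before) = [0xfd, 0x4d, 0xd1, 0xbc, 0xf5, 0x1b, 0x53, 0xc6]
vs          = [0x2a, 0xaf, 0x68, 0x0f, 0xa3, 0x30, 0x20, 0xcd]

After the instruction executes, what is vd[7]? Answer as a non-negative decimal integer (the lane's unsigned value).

vd[7] = 198

VLMAX = (128 × 2) / 32 = 8 lanes
vl ← min(5, 8) = 5
  i=0: and(0xfd,0x2a) → 40
  i=1: and(0x4d,0xaf) → 13
  i=2: and(0xd1,0x68) → 64
  i=3: mask-off/keep → 188
  i=4: and(0xf5,0xa3) → 161
  i=5: tail/keep → 27
  i=6: tail/keep → 83
  i=7: tail/keep → 198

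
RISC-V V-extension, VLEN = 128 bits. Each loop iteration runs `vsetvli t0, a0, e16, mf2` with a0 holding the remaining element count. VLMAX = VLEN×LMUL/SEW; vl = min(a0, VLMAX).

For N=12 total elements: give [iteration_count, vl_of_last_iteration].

[iterations, last_vl] = [3, 4]

VLMAX = VLEN×LMUL/SEW = 128×1/2/16 = 4
N=12: ⌈12/4⌉ = 3 iters; last vl = 12 − 2×4 = 4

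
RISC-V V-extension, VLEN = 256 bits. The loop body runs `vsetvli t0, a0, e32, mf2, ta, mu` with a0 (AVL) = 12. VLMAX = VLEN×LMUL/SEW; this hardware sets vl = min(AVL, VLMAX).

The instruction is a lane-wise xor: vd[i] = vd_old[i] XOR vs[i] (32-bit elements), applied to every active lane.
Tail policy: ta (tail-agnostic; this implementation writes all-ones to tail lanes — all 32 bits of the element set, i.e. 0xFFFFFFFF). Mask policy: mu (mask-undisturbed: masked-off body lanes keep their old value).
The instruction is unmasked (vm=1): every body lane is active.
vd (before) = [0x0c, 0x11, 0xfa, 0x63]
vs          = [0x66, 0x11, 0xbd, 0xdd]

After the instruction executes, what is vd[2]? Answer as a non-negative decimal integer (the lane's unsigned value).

lanes per group: 256·1/2/32 = 4
AVL=12 > VLMAX=4, so vl = 4
vd[0] xor(0x0c,0x66) -> 0x6a
vd[1] xor(0x11,0x11) -> 0x00
vd[2] xor(0xfa,0xbd) -> 0x47
vd[3] xor(0x63,0xdd) -> 0xbe

vd[2] = 71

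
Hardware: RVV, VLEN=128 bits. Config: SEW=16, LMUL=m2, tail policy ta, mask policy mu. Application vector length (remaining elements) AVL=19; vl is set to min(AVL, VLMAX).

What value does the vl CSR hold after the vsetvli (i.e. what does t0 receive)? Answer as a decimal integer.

vl = 16

lanes per group: 128·2/16 = 16
vl ← min(19, 16) = 16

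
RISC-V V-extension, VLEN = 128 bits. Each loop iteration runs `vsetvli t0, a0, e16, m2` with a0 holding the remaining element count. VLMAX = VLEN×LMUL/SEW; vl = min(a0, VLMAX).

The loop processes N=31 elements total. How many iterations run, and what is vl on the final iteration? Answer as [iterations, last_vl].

VLMAX = VLEN×LMUL/SEW = 128×2/16 = 16
iterations = ceil(31/16) = 2; final-pass vl = 15

[iterations, last_vl] = [2, 15]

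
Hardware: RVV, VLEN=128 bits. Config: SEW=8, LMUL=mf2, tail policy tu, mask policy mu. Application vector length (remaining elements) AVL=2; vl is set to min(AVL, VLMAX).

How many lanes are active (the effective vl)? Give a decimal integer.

lanes per group: 128·1/2/8 = 8
AVL=2 ≤ VLMAX=8, so vl = 2

vl = 2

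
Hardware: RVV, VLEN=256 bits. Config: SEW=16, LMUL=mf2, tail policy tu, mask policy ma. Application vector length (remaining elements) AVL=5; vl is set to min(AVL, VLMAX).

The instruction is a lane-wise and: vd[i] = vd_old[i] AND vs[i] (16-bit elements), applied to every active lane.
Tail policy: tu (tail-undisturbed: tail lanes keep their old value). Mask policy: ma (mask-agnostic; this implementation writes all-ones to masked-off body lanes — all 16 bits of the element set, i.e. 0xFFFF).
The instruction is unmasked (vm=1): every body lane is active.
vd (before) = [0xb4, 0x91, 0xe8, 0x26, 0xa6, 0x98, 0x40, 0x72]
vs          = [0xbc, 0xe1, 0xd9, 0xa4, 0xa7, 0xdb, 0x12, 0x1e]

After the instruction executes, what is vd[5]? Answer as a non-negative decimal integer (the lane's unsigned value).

vd[5] = 152

VLMAX = VLEN×LMUL/SEW = 256×1/2/16 = 8
vl ← min(5, 8) = 5
vd[0] and(0xb4,0xbc) -> 0xb4
vd[1] and(0x91,0xe1) -> 0x81
vd[2] and(0xe8,0xd9) -> 0xc8
vd[3] and(0x26,0xa4) -> 0x24
vd[4] and(0xa6,0xa7) -> 0xa6
vd[5] tail/keep -> 0x98
vd[6] tail/keep -> 0x40
vd[7] tail/keep -> 0x72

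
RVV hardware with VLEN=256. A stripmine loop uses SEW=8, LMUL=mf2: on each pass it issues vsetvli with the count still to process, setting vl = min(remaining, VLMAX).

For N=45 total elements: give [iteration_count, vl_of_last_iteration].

[iterations, last_vl] = [3, 13]

VLMAX = VLEN×LMUL/SEW = 256×1/2/8 = 16
45 elements at 16/iter → 3 passes, remainder 13 on the last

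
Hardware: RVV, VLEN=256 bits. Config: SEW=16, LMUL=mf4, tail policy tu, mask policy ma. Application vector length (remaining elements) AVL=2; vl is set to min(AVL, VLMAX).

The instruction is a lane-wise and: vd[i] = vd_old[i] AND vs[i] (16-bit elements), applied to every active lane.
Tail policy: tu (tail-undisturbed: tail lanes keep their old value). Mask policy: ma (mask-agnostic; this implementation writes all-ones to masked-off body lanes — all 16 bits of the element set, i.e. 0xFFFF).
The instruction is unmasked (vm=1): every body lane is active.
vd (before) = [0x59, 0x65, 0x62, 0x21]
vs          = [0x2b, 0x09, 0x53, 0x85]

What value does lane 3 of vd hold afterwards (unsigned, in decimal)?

lanes per group: 256·1/4/16 = 4
vl ← min(2, 4) = 2
[0] and(0x59,0x2b) = 0x09
[1] and(0x65,0x09) = 0x01
[2] tail/keep = 0x62
[3] tail/keep = 0x21

vd[3] = 33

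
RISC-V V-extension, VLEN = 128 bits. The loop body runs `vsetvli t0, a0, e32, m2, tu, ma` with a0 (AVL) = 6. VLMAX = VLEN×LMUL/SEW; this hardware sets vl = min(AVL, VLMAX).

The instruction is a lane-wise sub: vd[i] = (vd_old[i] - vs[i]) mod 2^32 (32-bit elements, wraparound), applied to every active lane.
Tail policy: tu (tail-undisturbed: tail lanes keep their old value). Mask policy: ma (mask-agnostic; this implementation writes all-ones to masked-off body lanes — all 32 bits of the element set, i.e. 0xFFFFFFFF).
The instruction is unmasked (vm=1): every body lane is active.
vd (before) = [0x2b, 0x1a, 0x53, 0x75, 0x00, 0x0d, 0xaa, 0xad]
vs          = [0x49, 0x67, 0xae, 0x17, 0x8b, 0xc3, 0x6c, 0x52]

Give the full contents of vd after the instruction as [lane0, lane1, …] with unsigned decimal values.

lanes per group: 128·2/32 = 8
vl = min(AVL, VLMAX) = min(6, 8) = 6
vd[0] sub(0x2b,0x49) -> 0xffffffe2
vd[1] sub(0x1a,0x67) -> 0xffffffb3
vd[2] sub(0x53,0xae) -> 0xffffffa5
vd[3] sub(0x75,0x17) -> 0x5e
vd[4] sub(0x00,0x8b) -> 0xffffff75
vd[5] sub(0x0d,0xc3) -> 0xffffff4a
vd[6] tail/keep -> 0xaa
vd[7] tail/keep -> 0xad

vd = [4294967266, 4294967219, 4294967205, 94, 4294967157, 4294967114, 170, 173]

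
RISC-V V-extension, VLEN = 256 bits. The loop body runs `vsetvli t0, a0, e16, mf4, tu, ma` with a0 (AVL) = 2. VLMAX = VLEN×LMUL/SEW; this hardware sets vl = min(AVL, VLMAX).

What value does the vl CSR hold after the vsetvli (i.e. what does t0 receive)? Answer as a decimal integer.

lanes per group: 256·1/4/16 = 4
AVL=2 ≤ VLMAX=4, so vl = 2

vl = 2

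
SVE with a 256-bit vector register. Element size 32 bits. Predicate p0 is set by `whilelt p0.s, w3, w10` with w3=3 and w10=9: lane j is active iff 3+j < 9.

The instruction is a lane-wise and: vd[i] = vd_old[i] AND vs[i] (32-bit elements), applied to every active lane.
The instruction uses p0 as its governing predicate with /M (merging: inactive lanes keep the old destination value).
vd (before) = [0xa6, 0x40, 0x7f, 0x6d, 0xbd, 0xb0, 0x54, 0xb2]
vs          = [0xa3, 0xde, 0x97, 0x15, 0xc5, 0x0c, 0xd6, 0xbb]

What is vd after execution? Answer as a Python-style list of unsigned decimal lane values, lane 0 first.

vd = [162, 64, 23, 5, 133, 0, 84, 178]

register lanes = 256/32 = 8
whilelt: lane j active iff 3+j < 9 → j < 6 → 6 active
[0] and(0xa6,0xa3) = 0xa2
[1] and(0x40,0xde) = 0x40
[2] and(0x7f,0x97) = 0x17
[3] and(0x6d,0x15) = 0x05
[4] and(0xbd,0xc5) = 0x85
[5] and(0xb0,0x0c) = 0x00
[6] tail/keep = 0x54
[7] tail/keep = 0xb2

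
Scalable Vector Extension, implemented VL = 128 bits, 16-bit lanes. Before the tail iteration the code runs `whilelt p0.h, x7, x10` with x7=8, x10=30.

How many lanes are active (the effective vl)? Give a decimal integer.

vl = 8

128-bit reg / 16-bit elem → 8 lanes
whilelt: lane j active iff 8+j < 30 → j < 22 → 8 active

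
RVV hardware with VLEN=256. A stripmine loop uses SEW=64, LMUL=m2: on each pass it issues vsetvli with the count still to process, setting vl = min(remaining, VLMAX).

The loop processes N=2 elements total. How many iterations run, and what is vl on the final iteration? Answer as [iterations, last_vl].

VLMAX = VLEN×LMUL/SEW = 256×2/64 = 8
2 elements at 8/iter → 1 passes, remainder 2 on the last

[iterations, last_vl] = [1, 2]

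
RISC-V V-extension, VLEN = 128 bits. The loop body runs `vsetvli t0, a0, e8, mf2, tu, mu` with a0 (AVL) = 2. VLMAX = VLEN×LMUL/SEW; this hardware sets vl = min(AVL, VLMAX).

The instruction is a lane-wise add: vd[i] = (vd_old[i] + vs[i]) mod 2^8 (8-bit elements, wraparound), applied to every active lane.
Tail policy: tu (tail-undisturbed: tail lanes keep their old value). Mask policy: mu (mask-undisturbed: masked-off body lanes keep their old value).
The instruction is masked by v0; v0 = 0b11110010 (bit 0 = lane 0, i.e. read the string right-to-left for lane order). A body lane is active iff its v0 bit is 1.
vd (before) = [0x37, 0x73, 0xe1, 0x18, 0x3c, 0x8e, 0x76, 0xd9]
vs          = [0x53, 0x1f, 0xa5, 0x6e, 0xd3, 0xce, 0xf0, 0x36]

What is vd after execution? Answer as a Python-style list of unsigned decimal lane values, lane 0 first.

vd = [55, 146, 225, 24, 60, 142, 118, 217]

lanes per group: 128·1/2/8 = 8
vl = min(AVL, VLMAX) = min(2, 8) = 2
  i=0: mask-off/keep → 55
  i=1: add(0x73,0x1f) → 146
  i=2: tail/keep → 225
  i=3: tail/keep → 24
  i=4: tail/keep → 60
  i=5: tail/keep → 142
  i=6: tail/keep → 118
  i=7: tail/keep → 217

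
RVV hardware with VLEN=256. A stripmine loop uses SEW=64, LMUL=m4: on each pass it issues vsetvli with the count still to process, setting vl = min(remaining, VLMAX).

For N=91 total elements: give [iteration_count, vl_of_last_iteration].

VLMAX = (256 × 4) / 64 = 16 lanes
iterations = ceil(91/16) = 6; final-pass vl = 11

[iterations, last_vl] = [6, 11]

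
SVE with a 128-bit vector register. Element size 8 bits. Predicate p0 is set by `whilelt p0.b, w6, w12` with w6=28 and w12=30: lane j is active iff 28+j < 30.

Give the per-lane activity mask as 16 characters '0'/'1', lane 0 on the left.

lane count: 128 div 8 = 16
whilelt: lane j active iff 28+j < 30 → j < 2 → 2 active
bits (lane 0 leftmost): 1100000000000000

predicate = 1100000000000000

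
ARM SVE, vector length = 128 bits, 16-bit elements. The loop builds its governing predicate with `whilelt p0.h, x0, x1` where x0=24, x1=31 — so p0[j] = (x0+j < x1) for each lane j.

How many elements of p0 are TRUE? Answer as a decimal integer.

128-bit reg / 16-bit elem → 8 lanes
whilelt: lane j active iff 24+j < 31 → j < 7 → 7 active

vl = 7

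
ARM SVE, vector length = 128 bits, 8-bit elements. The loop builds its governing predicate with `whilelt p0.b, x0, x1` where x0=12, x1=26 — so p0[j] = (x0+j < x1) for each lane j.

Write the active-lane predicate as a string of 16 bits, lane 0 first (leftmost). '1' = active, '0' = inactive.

predicate = 1111111111111100

lane count: 128 div 8 = 16
p0[j] = (12+j < 26); true for j=0..13 → 14 lanes set
bits (lane 0 leftmost): 1111111111111100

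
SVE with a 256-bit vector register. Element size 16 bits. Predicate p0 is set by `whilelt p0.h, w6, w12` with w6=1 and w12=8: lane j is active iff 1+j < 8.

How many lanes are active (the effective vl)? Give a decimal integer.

lane count: 256 div 16 = 16
whilelt: lane j active iff 1+j < 8 → j < 7 → 7 active

vl = 7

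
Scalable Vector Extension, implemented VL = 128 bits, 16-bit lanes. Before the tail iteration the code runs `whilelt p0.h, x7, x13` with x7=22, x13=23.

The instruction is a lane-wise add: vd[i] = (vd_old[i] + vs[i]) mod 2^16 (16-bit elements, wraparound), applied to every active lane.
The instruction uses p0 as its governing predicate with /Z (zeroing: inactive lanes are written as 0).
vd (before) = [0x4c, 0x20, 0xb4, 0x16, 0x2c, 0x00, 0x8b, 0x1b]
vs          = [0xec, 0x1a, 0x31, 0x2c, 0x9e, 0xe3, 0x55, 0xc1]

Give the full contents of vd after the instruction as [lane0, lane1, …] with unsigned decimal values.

128-bit reg / 16-bit elem → 8 lanes
whilelt: lane j active iff 22+j < 23 → j < 1 → 1 active
lane  0: add(0x4c,0xec) ⇒ 0x138
lane  1: tail/zero ⇒ 0x00
lane  2: tail/zero ⇒ 0x00
lane  3: tail/zero ⇒ 0x00
lane  4: tail/zero ⇒ 0x00
lane  5: tail/zero ⇒ 0x00
lane  6: tail/zero ⇒ 0x00
lane  7: tail/zero ⇒ 0x00

vd = [312, 0, 0, 0, 0, 0, 0, 0]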